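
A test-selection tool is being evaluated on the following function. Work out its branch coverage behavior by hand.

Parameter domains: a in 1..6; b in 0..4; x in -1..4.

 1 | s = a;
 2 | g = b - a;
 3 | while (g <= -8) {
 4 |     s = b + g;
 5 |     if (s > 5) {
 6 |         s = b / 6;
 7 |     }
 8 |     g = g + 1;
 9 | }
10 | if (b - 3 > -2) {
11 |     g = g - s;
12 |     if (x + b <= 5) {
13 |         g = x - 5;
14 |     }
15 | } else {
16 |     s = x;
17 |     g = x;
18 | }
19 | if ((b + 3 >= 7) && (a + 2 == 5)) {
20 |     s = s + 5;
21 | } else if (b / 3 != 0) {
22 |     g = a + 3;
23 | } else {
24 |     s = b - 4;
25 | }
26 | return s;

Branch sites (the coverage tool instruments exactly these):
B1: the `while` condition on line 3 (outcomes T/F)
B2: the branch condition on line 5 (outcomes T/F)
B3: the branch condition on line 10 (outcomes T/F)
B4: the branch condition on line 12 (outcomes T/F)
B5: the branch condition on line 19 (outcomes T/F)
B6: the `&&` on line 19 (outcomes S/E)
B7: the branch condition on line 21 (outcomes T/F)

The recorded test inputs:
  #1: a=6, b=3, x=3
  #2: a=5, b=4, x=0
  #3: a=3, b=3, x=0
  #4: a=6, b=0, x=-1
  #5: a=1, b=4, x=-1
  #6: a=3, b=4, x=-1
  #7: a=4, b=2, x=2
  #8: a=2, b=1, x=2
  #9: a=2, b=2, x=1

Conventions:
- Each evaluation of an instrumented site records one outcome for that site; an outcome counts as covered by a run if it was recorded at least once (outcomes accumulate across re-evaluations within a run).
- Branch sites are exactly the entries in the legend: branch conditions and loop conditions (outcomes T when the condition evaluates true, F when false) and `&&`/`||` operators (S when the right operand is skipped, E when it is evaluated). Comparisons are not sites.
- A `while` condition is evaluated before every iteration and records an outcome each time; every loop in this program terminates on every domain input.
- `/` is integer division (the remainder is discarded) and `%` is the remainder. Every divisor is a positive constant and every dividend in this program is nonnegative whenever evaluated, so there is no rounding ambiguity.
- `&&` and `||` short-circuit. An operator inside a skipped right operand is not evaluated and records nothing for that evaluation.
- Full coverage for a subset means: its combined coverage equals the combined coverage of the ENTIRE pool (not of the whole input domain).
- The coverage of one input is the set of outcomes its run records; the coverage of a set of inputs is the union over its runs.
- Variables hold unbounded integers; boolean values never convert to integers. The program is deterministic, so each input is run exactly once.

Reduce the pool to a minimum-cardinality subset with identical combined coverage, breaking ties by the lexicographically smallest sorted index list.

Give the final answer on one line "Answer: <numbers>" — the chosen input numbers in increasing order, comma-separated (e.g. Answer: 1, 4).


#1 (a=6, b=3, x=3) -> B1->F, B3->T, B4->F, B6->S, B5->F, B7->T; covered: B1=F, B3=T, B4=F, B5=F, B6=S, B7=T
#2 (a=5, b=4, x=0) -> B1->F, B3->T, B4->T, B6->E, B5->F, B7->T; covered: B1=F, B3=T, B4=T, B5=F, B6=E, B7=T
#3 (a=3, b=3, x=0) -> B1->F, B3->T, B4->T, B6->S, B5->F, B7->T; covered: B1=F, B3=T, B4=T, B5=F, B6=S, B7=T
#4 (a=6, b=0, x=-1) -> B1->F, B3->F, B6->S, B5->F, B7->F; covered: B1=F, B3=F, B5=F, B6=S, B7=F
#5 (a=1, b=4, x=-1) -> B1->F, B3->T, B4->T, B6->E, B5->F, B7->T; covered: B1=F, B3=T, B4=T, B5=F, B6=E, B7=T
#6 (a=3, b=4, x=-1) -> B1->F, B3->T, B4->T, B6->E, B5->T; covered: B1=F, B3=T, B4=T, B5=T, B6=E
#7 (a=4, b=2, x=2) -> B1->F, B3->T, B4->T, B6->S, B5->F, B7->F; covered: B1=F, B3=T, B4=T, B5=F, B6=S, B7=F
#8 (a=2, b=1, x=2) -> B1->F, B3->F, B6->S, B5->F, B7->F; covered: B1=F, B3=F, B5=F, B6=S, B7=F
#9 (a=2, b=2, x=1) -> B1->F, B3->T, B4->T, B6->S, B5->F, B7->F; covered: B1=F, B3=T, B4=T, B5=F, B6=S, B7=F
together the pool reaches 11 outcomes: B1=F, B3=T, B3=F, B4=T, B4=F, B5=T, B5=F, B6=S, B6=E, B7=T, B7=F
every size-1 subset falls short of the 11 outcomes (best: 6/11)
every size-2 subset falls short of the 11 outcomes (best: 9/11)
the canonical winner is {1, 4, 6}: size 3, full 11-outcome coverage, earliest index list among size-3 covers
Answer: 1, 4, 6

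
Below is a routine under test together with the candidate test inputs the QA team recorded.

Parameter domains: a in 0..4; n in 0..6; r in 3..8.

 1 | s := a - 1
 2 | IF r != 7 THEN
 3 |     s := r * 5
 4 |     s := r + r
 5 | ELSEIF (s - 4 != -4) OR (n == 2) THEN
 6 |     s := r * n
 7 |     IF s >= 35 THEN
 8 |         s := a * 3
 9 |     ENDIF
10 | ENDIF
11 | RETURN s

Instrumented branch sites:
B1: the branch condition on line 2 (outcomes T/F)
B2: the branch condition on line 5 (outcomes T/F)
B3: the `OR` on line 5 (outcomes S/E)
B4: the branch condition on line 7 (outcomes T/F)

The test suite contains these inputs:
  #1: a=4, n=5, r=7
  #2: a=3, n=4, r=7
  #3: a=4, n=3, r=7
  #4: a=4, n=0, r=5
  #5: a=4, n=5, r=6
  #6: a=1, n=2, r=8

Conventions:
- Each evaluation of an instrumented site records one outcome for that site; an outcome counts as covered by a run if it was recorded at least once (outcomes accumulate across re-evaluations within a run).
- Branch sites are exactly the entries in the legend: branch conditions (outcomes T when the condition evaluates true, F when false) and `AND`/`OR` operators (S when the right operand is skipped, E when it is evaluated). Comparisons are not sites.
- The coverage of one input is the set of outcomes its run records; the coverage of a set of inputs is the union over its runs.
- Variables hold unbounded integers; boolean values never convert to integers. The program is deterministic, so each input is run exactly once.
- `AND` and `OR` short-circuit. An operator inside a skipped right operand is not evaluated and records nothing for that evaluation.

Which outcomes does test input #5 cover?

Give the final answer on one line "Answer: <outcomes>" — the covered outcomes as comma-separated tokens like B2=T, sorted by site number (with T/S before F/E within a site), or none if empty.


Tracing the run of input #5 (a=4, n=5, r=6):
  B1->T
distinct outcomes covered: B1=T
Answer: B1=T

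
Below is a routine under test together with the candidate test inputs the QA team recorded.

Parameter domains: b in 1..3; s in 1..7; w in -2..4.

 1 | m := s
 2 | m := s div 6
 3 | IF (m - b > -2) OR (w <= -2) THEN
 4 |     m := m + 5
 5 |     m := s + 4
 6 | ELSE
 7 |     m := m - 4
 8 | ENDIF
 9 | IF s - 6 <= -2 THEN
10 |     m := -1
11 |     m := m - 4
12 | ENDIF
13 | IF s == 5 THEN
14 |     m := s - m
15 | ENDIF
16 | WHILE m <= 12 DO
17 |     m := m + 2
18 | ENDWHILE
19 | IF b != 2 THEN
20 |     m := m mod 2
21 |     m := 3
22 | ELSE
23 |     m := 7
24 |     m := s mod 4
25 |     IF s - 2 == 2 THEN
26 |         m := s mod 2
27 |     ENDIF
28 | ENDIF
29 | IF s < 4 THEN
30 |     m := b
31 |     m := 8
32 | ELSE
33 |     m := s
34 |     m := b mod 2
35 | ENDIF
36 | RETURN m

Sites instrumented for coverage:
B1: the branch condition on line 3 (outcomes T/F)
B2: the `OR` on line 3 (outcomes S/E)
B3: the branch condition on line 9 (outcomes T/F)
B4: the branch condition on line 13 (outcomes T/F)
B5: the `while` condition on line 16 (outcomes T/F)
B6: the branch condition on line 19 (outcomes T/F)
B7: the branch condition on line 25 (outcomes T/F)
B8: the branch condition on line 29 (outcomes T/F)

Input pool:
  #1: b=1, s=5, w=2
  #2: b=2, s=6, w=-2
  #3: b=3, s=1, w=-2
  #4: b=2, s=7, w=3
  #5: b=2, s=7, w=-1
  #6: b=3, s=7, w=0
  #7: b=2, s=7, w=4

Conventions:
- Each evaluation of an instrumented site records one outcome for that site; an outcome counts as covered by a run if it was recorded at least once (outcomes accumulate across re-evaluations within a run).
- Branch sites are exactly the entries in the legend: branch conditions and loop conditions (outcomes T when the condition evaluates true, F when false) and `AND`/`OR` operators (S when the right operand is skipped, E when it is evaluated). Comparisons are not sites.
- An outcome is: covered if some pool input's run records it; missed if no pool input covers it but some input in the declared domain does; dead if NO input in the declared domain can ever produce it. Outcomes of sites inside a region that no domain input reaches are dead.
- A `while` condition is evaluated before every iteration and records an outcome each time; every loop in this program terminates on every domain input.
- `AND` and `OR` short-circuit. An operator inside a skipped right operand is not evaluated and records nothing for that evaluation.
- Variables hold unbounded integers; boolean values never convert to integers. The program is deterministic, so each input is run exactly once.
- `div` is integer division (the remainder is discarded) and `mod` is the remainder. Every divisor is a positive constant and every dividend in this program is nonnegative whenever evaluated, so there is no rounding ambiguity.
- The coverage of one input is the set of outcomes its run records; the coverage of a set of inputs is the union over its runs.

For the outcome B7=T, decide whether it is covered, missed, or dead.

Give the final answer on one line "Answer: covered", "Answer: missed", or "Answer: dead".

no pool input records B7=T
but domain input (b=2, s=4, w=-2) does record it -> reachable, so missed

Answer: missed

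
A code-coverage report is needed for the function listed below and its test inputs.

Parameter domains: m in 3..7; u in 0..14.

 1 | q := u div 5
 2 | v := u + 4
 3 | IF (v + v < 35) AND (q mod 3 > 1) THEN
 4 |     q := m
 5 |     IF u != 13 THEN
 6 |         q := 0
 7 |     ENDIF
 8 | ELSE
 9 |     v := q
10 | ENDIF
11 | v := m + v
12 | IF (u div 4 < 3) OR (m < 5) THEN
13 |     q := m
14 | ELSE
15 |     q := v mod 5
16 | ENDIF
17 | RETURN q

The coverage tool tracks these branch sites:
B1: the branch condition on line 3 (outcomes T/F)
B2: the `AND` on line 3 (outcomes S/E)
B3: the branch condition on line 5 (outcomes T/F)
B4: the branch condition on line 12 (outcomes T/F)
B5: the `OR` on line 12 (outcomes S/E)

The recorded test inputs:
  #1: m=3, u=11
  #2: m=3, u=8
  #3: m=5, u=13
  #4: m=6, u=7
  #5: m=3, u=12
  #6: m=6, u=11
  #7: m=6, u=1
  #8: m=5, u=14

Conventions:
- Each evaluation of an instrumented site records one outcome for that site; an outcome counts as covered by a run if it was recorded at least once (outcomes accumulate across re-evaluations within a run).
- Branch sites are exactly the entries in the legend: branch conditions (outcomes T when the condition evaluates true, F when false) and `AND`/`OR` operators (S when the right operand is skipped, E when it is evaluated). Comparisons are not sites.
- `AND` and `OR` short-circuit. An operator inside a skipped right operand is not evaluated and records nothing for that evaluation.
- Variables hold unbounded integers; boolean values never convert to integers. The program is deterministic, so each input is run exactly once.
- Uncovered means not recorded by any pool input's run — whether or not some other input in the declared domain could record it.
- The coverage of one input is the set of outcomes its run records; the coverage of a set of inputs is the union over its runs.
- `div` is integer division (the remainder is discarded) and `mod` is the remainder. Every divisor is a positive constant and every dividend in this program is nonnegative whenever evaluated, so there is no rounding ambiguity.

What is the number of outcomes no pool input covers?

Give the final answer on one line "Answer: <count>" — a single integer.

#1 (m=3, u=11) -> B2->E, B1->T, B3->T, B5->S, B4->T; covered: B1=T, B2=E, B3=T, B4=T, B5=S
#2 (m=3, u=8) -> B2->E, B1->F, B5->S, B4->T; covered: B1=F, B2=E, B4=T, B5=S
#3 (m=5, u=13) -> B2->E, B1->T, B3->F, B5->E, B4->F; covered: B1=T, B2=E, B3=F, B4=F, B5=E
#4 (m=6, u=7) -> B2->E, B1->F, B5->S, B4->T; covered: B1=F, B2=E, B4=T, B5=S
#5 (m=3, u=12) -> B2->E, B1->T, B3->T, B5->E, B4->T; covered: B1=T, B2=E, B3=T, B4=T, B5=E
#6 (m=6, u=11) -> B2->E, B1->T, B3->T, B5->S, B4->T; covered: B1=T, B2=E, B3=T, B4=T, B5=S
#7 (m=6, u=1) -> B2->E, B1->F, B5->S, B4->T; covered: B1=F, B2=E, B4=T, B5=S
#8 (m=5, u=14) -> B2->S, B1->F, B5->E, B4->F; covered: B1=F, B2=S, B4=F, B5=E
union over the pool: B1=T, B1=F, B2=S, B2=E, B3=T, B3=F, B4=T, B4=F, B5=S, B5=E
uncovered (0 of 10): none

Answer: 0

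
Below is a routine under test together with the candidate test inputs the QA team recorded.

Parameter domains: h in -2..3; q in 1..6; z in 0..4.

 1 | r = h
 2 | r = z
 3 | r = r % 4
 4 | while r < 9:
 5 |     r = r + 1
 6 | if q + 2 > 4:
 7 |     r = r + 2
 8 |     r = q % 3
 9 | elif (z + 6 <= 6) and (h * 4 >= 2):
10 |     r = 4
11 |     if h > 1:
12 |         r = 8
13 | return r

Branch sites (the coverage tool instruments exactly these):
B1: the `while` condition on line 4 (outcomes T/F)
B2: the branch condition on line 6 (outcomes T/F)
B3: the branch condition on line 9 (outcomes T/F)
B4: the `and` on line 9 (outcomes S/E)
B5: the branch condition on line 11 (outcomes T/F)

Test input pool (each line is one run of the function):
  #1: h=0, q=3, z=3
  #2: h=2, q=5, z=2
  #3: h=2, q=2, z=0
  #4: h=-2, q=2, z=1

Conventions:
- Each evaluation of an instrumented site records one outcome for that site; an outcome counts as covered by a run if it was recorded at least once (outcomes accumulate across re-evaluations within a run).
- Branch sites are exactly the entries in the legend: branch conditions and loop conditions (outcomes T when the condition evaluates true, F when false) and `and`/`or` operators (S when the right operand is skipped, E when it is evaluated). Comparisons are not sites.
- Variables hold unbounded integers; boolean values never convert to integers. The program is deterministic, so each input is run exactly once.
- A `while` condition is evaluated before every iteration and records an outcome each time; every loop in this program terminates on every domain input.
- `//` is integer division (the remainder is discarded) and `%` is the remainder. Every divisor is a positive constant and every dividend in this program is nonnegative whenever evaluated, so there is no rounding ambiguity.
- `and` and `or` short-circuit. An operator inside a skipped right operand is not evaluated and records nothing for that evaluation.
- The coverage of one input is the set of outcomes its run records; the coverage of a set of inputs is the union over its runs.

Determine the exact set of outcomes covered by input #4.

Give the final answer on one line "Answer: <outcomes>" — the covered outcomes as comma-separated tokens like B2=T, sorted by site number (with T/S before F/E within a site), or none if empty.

Running input #4 (h=-2, q=2, z=1), event by event:
  B1->T, B1->T, B1->T, B1->T, B1->T, B1->T, B1->T, B1->T, B1->F, B2->F
  B4->S, B3->F
distinct outcomes covered: B1=T, B1=F, B2=F, B3=F, B4=S

Answer: B1=T, B1=F, B2=F, B3=F, B4=S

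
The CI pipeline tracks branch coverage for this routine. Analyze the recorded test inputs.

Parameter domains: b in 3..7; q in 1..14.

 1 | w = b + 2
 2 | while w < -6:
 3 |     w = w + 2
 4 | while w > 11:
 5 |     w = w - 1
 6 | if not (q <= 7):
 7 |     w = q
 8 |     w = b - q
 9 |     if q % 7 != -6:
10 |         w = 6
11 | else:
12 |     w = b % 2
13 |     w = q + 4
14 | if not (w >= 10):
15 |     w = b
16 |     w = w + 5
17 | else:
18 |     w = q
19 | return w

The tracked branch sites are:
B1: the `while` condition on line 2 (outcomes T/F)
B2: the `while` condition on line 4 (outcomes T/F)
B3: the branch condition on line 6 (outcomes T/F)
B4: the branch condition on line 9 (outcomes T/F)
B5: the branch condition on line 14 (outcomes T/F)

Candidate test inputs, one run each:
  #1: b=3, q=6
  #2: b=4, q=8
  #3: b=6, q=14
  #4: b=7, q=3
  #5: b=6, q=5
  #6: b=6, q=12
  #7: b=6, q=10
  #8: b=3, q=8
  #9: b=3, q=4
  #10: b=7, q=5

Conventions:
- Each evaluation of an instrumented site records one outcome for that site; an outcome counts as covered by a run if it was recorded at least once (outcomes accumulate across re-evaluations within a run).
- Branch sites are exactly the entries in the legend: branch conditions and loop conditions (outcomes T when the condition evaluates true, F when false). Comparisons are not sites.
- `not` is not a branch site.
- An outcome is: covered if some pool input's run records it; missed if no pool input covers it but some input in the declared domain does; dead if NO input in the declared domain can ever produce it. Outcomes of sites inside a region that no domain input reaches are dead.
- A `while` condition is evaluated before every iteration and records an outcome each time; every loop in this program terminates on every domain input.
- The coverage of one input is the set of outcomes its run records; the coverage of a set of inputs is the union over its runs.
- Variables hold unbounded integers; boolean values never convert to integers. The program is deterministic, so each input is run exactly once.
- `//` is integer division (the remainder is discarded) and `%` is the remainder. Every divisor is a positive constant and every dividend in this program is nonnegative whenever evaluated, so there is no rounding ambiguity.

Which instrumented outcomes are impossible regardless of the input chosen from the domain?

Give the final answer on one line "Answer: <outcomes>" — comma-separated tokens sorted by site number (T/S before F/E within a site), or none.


exhaustive pass over the 70-input domain:
  B1=T: zero occurrences over every domain input -> dead
  B2=T: zero occurrences over every domain input -> dead
  B4=F: zero occurrences over every domain input -> dead
  reachable outcomes have witnesses, e.g. B1=F (e.g. b=3, q=1), B2=F (e.g. b=3, q=1), B3=T (e.g. b=3, q=8), B3=F (e.g. b=3, q=1)
Answer: B1=T, B2=T, B4=F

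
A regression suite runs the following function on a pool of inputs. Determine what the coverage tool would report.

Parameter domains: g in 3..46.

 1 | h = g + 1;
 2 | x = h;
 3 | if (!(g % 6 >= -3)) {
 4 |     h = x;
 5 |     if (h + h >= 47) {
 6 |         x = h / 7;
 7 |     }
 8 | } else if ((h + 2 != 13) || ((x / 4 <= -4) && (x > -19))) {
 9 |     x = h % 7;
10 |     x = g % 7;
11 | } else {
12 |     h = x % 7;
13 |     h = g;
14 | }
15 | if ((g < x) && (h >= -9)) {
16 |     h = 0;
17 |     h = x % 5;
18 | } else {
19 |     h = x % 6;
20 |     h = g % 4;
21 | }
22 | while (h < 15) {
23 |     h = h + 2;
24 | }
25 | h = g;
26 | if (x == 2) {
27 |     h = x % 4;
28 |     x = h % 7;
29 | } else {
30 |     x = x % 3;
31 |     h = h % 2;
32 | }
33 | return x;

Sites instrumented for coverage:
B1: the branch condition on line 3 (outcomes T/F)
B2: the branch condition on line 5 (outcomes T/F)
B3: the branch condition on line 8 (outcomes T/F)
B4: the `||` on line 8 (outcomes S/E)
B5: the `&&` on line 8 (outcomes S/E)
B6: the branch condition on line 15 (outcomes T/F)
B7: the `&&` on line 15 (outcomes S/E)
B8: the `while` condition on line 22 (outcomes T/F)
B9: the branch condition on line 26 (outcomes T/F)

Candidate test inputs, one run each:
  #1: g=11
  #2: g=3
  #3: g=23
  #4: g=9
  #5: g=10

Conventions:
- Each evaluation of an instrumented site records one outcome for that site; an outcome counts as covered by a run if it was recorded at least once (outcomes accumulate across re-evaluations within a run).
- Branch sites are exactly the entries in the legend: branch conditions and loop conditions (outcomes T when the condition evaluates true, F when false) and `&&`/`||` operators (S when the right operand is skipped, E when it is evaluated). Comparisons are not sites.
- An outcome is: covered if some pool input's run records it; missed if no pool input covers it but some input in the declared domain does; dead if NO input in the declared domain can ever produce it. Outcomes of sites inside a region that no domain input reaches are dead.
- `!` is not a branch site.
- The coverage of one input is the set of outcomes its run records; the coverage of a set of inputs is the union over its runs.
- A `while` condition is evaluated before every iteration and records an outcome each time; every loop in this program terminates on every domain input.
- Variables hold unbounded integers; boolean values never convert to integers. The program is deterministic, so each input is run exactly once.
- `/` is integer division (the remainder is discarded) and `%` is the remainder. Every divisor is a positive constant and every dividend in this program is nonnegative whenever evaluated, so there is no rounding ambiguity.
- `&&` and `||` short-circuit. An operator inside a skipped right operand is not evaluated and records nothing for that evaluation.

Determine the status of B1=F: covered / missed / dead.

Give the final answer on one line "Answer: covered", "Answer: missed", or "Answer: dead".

B1=F is recorded by pool input(s) 1, 2, 3, 4, 5 -> covered

Answer: covered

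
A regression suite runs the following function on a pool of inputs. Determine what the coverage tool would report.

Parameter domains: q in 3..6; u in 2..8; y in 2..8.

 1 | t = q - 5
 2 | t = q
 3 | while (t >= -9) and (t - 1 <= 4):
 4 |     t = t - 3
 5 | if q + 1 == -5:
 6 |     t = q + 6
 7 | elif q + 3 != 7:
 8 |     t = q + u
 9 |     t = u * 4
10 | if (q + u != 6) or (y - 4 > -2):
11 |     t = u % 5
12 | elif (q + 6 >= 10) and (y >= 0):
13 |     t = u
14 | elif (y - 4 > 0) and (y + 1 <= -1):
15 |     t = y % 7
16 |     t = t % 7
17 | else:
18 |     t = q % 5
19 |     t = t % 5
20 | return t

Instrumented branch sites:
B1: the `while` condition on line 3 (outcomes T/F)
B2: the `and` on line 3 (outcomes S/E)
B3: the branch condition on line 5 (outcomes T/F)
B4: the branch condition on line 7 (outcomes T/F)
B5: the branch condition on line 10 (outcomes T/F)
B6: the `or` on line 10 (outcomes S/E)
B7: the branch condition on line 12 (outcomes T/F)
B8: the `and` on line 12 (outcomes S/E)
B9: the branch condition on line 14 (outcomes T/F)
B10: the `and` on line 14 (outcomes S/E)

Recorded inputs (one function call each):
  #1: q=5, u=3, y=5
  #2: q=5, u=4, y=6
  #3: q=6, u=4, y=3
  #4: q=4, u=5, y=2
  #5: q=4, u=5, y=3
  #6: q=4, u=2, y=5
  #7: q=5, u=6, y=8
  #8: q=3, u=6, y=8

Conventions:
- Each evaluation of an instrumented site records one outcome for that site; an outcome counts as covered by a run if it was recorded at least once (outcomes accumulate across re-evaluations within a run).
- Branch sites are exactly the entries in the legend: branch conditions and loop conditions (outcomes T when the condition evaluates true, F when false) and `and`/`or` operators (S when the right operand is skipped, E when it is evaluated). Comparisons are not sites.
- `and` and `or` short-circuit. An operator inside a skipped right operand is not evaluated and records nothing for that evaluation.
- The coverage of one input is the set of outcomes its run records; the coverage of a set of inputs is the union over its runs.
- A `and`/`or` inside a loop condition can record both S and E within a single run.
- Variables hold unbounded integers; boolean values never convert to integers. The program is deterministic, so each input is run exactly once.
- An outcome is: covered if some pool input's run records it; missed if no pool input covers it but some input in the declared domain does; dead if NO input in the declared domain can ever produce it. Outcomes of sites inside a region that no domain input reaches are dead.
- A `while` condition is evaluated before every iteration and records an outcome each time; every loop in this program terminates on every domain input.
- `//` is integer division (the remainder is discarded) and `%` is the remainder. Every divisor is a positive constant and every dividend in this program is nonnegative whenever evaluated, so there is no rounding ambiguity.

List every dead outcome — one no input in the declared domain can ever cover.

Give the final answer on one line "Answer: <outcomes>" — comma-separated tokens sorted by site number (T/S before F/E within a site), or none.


sweeping the full domain (196 inputs) for each outcome:
  B3=T: unreachable across the whole domain -> dead
  B9=T: unreachable across the whole domain -> dead
  B10=E: unreachable across the whole domain -> dead
  reachable outcomes have witnesses, e.g. B1=T (e.g. q=3, u=2, y=2), B1=F (e.g. q=3, u=2, y=2), B2=S (e.g. q=3, u=2, y=2), B2=E (e.g. q=3, u=2, y=2)
Answer: B3=T, B9=T, B10=E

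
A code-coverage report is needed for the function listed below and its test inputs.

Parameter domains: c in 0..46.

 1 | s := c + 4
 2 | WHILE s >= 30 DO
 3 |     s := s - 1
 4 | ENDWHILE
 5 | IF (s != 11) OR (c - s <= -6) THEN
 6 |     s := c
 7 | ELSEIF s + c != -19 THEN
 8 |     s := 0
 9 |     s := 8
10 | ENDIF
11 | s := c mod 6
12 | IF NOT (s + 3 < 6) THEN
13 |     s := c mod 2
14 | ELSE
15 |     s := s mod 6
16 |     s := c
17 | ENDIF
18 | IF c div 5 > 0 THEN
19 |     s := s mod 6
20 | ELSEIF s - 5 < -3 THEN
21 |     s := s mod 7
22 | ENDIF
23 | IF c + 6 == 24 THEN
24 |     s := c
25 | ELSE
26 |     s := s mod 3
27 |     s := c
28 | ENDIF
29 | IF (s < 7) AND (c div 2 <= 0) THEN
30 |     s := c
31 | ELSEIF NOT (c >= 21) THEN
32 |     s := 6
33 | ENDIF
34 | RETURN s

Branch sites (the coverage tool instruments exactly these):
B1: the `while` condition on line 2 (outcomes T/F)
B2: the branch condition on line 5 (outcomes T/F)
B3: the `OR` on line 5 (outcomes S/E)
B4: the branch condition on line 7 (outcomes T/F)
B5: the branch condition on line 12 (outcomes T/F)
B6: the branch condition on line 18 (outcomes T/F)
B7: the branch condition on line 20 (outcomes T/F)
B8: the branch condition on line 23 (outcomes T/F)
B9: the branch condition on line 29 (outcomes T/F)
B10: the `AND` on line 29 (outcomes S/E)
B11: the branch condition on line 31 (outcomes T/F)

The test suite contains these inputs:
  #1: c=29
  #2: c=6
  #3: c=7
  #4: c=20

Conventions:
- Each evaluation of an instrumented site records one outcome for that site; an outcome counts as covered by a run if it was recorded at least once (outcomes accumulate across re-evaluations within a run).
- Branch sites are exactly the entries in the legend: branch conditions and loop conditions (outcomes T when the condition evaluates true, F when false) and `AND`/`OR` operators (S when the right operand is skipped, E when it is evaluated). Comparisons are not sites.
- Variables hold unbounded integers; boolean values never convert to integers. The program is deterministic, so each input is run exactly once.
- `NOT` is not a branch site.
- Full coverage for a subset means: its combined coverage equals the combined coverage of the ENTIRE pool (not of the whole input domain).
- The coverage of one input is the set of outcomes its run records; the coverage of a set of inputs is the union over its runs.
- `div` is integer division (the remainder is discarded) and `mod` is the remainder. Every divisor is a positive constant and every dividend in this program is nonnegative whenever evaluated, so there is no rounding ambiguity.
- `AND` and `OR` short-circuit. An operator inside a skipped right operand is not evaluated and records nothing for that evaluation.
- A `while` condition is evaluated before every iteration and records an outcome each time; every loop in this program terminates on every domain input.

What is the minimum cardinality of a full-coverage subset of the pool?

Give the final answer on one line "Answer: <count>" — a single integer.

input #1 (c=29): events B1->T, B1->T, B1->T, B1->T, B1->F, B3->S, B2->T, B5->T, B6->T, B8->F, B10->S, B9->F, B11->F; covers B1=T, B1=F, B2=T, B3=S, B5=T, B6=T, B8=F, B9=F, B10=S, B11=F
input #2 (c=6): events B1->F, B3->S, B2->T, B5->F, B6->T, B8->F, B10->E, B9->F, B11->T; covers B1=F, B2=T, B3=S, B5=F, B6=T, B8=F, B9=F, B10=E, B11=T
input #3 (c=7): events B1->F, B3->E, B2->F, B4->T, B5->F, B6->T, B8->F, B10->S, B9->F, B11->T; covers B1=F, B2=F, B3=E, B4=T, B5=F, B6=T, B8=F, B9=F, B10=S, B11=T
input #4 (c=20): events B1->F, B3->S, B2->T, B5->F, B6->T, B8->F, B10->S, B9->F, B11->T; covers B1=F, B2=T, B3=S, B5=F, B6=T, B8=F, B9=F, B10=S, B11=T
the full pool covers 16 outcomes: B1=T, B1=F, B2=T, B2=F, B3=S, B3=E, B4=T, B5=T, B5=F, B6=T, B8=F, B9=F, B10=S, B10=E, B11=T, B11=F
no size-1 subset reaches all 16 outcomes (best union: 10/16)
no size-2 subset reaches all 16 outcomes (best union: 15/16)
at size 3, {1, 2, 3} reaches all 16 outcomes; every lexicographically earlier size-3 subset fails

Answer: 3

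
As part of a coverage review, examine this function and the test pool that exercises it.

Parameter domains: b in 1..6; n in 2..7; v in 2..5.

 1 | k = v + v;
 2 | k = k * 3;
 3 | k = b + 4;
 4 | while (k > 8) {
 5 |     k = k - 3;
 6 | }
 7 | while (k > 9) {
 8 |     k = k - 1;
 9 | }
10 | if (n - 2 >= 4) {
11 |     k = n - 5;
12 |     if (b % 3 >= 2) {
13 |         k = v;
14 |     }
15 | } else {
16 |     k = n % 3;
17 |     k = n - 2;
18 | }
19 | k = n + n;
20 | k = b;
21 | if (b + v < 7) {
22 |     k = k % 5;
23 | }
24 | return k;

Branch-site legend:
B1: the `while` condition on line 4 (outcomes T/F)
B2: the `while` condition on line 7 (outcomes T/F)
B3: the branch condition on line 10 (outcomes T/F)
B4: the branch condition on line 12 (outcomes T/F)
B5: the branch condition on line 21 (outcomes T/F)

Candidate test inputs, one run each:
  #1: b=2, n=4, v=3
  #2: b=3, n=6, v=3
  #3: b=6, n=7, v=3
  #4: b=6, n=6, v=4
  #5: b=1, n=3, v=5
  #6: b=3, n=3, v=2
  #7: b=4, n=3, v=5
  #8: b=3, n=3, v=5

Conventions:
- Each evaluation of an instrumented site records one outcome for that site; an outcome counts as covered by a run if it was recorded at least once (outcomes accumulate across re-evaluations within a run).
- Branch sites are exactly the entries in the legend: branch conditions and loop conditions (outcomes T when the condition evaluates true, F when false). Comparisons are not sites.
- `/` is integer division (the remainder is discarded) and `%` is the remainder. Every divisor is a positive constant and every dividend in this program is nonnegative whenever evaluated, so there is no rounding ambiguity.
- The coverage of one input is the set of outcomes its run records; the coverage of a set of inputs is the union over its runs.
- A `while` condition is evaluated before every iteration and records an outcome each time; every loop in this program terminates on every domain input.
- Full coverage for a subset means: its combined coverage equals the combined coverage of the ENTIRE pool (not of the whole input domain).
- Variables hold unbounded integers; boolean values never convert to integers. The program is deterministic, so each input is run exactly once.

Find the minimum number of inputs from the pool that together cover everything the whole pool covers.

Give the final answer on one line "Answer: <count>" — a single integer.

input #1, b=2, n=4, v=3: outcomes B1=F, B2=F, B3=F, B5=T
input #2, b=3, n=6, v=3: outcomes B1=F, B2=F, B3=T, B4=F, B5=T
input #3, b=6, n=7, v=3: outcomes B1=T, B1=F, B2=F, B3=T, B4=F, B5=F
input #4, b=6, n=6, v=4: outcomes B1=T, B1=F, B2=F, B3=T, B4=F, B5=F
input #5, b=1, n=3, v=5: outcomes B1=F, B2=F, B3=F, B5=T
input #6, b=3, n=3, v=2: outcomes B1=F, B2=F, B3=F, B5=T
input #7, b=4, n=3, v=5: outcomes B1=F, B2=F, B3=F, B5=F
input #8, b=3, n=3, v=5: outcomes B1=F, B2=F, B3=F, B5=F
the full pool covers 8 outcomes: B1=T, B1=F, B2=F, B3=T, B3=F, B4=F, B5=T, B5=F
checked all size-1 subsets: none covers 8 outcomes (max 6/8)
size 2: inputs {1, 3} cover all 8 outcomes, and no lexicographically smaller subset of this size does

Answer: 2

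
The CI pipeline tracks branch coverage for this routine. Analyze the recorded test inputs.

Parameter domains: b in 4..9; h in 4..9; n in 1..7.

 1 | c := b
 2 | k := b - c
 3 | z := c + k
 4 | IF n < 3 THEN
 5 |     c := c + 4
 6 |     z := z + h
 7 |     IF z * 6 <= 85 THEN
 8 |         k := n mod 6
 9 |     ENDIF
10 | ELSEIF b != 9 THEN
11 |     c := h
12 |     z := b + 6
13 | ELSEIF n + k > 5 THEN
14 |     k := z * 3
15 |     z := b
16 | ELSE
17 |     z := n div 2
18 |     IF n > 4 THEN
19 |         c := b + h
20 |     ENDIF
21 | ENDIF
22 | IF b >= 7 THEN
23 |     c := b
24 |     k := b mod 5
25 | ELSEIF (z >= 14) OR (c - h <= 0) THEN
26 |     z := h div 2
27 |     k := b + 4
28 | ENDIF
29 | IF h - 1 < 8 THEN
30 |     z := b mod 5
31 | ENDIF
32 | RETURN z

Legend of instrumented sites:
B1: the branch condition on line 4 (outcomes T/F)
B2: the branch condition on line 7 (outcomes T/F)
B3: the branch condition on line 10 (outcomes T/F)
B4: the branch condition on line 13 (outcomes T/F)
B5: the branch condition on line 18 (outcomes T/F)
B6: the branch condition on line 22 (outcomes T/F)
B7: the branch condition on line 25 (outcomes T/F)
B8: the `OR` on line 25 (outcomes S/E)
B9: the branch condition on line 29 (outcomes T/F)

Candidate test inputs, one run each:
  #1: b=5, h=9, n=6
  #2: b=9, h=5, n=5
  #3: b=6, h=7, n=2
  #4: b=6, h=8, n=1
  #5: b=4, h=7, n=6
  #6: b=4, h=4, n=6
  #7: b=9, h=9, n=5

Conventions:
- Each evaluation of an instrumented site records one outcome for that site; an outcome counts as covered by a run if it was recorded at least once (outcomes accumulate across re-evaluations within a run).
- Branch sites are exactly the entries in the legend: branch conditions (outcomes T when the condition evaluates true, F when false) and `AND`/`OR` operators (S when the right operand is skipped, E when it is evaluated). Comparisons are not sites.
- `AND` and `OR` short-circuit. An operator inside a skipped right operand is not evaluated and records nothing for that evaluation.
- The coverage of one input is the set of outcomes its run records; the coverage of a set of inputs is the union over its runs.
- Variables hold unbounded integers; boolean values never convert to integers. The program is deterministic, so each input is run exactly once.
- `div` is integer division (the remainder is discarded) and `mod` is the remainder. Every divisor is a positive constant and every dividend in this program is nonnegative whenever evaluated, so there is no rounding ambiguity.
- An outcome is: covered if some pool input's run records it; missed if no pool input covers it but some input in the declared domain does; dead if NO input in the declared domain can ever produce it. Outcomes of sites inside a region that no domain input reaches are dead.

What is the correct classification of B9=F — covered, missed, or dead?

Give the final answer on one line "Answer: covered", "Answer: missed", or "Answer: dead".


B9=F is recorded by pool input(s) 1, 7 -> covered
Answer: covered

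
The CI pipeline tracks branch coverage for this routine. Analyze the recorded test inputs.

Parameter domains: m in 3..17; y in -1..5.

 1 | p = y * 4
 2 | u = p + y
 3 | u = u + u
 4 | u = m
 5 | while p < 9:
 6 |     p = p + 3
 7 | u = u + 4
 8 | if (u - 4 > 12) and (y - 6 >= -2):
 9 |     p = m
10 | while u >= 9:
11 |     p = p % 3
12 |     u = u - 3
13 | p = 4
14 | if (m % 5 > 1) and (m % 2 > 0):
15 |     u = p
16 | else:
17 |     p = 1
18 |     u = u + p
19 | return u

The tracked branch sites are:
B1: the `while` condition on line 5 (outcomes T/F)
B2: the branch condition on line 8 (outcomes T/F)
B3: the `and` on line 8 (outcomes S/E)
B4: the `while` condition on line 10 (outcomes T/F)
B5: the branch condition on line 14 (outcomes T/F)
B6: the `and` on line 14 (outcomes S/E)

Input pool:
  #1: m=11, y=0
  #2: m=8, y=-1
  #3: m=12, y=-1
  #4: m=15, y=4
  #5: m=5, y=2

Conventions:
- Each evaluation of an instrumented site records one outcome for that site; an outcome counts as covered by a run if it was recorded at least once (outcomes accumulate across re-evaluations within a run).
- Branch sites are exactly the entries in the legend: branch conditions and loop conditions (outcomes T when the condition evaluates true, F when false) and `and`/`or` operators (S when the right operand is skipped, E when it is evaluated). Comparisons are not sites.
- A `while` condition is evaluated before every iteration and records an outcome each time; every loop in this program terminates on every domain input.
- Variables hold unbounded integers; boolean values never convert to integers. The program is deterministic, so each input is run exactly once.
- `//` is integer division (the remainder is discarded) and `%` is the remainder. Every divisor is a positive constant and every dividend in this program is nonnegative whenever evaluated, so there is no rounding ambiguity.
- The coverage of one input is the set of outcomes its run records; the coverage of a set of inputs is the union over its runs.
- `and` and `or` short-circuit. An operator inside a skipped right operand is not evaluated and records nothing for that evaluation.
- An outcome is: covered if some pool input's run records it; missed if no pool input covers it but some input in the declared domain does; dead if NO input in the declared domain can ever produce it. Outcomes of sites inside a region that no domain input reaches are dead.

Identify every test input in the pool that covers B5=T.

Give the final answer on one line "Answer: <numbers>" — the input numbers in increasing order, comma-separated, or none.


input #1 (m=11, y=0): misses B5=T
input #2 (m=8, y=-1): misses B5=T
input #3 (m=12, y=-1): misses B5=T
input #4 (m=15, y=4): misses B5=T
input #5 (m=5, y=2): misses B5=T
Answer: none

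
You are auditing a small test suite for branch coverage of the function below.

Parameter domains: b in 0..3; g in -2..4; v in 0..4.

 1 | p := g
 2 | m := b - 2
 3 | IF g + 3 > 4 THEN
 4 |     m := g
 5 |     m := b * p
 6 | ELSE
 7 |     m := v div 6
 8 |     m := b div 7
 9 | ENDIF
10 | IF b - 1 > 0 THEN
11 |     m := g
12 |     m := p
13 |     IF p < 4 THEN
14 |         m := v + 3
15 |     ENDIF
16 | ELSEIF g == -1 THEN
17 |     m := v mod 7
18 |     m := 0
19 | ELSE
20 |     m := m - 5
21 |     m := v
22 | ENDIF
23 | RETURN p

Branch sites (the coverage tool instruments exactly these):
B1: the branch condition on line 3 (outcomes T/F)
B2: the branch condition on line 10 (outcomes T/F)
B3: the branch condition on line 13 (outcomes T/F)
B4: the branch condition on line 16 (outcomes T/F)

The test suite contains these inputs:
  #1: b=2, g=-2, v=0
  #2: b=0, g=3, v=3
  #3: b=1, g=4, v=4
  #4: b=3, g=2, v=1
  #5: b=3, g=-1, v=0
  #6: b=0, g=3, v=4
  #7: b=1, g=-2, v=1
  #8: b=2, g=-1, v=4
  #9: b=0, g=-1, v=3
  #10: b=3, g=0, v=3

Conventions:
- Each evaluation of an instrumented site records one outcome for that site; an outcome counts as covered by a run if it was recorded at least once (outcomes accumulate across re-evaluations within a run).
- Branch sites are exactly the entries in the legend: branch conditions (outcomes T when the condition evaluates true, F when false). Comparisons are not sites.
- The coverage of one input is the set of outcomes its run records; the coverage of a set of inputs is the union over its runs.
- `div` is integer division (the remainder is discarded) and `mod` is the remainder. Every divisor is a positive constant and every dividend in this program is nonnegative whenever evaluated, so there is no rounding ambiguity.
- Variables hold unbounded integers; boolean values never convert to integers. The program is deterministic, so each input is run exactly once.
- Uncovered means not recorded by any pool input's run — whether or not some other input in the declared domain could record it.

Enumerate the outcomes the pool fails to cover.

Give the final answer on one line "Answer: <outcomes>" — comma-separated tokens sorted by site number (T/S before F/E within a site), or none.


input #1 (b=2, g=-2, v=0): events B1->F, B2->T, B3->T; covers B1=F, B2=T, B3=T
input #2 (b=0, g=3, v=3): events B1->T, B2->F, B4->F; covers B1=T, B2=F, B4=F
input #3 (b=1, g=4, v=4): events B1->T, B2->F, B4->F; covers B1=T, B2=F, B4=F
input #4 (b=3, g=2, v=1): events B1->T, B2->T, B3->T; covers B1=T, B2=T, B3=T
input #5 (b=3, g=-1, v=0): events B1->F, B2->T, B3->T; covers B1=F, B2=T, B3=T
input #6 (b=0, g=3, v=4): events B1->T, B2->F, B4->F; covers B1=T, B2=F, B4=F
input #7 (b=1, g=-2, v=1): events B1->F, B2->F, B4->F; covers B1=F, B2=F, B4=F
input #8 (b=2, g=-1, v=4): events B1->F, B2->T, B3->T; covers B1=F, B2=T, B3=T
input #9 (b=0, g=-1, v=3): events B1->F, B2->F, B4->T; covers B1=F, B2=F, B4=T
input #10 (b=3, g=0, v=3): events B1->F, B2->T, B3->T; covers B1=F, B2=T, B3=T
union over the pool: B1=T, B1=F, B2=T, B2=F, B3=T, B4=T, B4=F
uncovered (1 of 8): B3=F
Answer: B3=F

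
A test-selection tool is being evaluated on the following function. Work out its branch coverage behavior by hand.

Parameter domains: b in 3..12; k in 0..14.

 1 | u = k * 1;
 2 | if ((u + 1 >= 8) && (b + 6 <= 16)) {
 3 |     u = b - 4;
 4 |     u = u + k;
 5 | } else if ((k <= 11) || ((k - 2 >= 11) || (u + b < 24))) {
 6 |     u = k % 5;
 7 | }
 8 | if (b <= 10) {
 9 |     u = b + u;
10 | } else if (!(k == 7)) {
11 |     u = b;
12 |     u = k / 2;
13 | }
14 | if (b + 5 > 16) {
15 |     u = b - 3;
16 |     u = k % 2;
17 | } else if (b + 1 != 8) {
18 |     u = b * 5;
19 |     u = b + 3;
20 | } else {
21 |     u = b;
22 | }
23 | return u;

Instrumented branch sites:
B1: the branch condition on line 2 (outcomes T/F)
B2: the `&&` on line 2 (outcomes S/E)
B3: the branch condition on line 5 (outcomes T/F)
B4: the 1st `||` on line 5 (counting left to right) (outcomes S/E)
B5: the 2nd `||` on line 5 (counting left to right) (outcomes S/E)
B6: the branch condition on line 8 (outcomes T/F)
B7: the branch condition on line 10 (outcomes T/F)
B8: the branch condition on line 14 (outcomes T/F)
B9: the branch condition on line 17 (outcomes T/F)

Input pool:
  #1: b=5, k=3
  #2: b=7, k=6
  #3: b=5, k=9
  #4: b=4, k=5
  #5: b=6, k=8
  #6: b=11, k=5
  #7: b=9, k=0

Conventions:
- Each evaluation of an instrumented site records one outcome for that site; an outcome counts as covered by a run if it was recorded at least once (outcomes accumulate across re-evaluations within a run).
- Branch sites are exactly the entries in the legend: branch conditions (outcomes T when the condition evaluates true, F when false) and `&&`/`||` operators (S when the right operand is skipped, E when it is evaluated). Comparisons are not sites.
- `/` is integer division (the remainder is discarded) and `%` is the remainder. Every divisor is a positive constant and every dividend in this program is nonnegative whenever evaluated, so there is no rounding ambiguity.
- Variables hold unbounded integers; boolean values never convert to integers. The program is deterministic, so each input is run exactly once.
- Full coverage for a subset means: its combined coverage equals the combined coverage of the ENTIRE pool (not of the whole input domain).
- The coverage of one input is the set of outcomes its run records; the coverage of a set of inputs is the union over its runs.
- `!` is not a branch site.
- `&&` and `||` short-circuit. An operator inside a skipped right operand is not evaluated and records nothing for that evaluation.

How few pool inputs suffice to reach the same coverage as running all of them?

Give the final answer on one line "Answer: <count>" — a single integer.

input #1, b=5, k=3: events B2->S, B1->F, B4->S, B3->T, B6->T, B8->F, B9->T; outcomes B1=F, B2=S, B3=T, B4=S, B6=T, B8=F, B9=T
input #2, b=7, k=6: events B2->S, B1->F, B4->S, B3->T, B6->T, B8->F, B9->F; outcomes B1=F, B2=S, B3=T, B4=S, B6=T, B8=F, B9=F
input #3, b=5, k=9: events B2->E, B1->T, B6->T, B8->F, B9->T; outcomes B1=T, B2=E, B6=T, B8=F, B9=T
input #4, b=4, k=5: events B2->S, B1->F, B4->S, B3->T, B6->T, B8->F, B9->T; outcomes B1=F, B2=S, B3=T, B4=S, B6=T, B8=F, B9=T
input #5, b=6, k=8: events B2->E, B1->T, B6->T, B8->F, B9->T; outcomes B1=T, B2=E, B6=T, B8=F, B9=T
input #6, b=11, k=5: events B2->S, B1->F, B4->S, B3->T, B6->F, B7->T, B8->F, B9->T; outcomes B1=F, B2=S, B3=T, B4=S, B6=F, B7=T, B8=F, B9=T
input #7, b=9, k=0: events B2->S, B1->F, B4->S, B3->T, B6->T, B8->F, B9->T; outcomes B1=F, B2=S, B3=T, B4=S, B6=T, B8=F, B9=T
pool-wide coverage (12 outcomes): B1=T, B1=F, B2=S, B2=E, B3=T, B4=S, B6=T, B6=F, B7=T, B8=F, B9=T, B9=F
size 1 is not enough: best union over all size-1 subsets is 8/12
size 2 is not enough: best union over all size-2 subsets is 11/12
at size 3, {2, 3, 6} reaches all 12 outcomes; every lexicographically earlier size-3 subset fails

Answer: 3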